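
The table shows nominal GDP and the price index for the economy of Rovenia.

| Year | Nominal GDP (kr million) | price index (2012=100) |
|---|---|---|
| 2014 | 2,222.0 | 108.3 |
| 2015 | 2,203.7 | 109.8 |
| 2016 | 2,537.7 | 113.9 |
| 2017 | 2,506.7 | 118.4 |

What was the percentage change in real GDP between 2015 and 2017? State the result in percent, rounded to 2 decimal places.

5.49%

Real GDP 2015 = 2203.7/1.098 = 2007.01.
Real GDP 2017 = 2506.7/1.184 = 2117.15.
Change = 2117.15/2007.01 − 1 = 0.0549.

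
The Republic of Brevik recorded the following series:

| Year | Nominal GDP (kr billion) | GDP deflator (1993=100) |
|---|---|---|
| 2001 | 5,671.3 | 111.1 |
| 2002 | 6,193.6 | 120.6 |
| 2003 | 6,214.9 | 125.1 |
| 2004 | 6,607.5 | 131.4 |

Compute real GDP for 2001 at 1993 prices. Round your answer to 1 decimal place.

Real GDP 2001 = 5671.3 / 1.111 = 5104.68.

kr 5,104.7 billion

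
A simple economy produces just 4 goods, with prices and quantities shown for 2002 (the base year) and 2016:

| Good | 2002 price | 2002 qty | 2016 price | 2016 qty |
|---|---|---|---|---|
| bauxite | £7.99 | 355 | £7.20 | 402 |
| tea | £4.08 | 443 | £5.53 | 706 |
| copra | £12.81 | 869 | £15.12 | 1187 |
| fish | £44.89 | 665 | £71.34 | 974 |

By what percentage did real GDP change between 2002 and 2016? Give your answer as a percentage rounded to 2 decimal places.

Real GDP 2002 = Nominal GDP 2002 = 7.99·355 + 4.08·443 + 12.81·869 + 44.89·665 = 45627.63.
Real GDP 2016 (at 2002 prices) = 7.99·402 + 4.08·706 + 12.81·1187 + 44.89·974 = 65020.79.
Real growth = 65020.79/45627.63 − 1 = 0.4250.

42.50%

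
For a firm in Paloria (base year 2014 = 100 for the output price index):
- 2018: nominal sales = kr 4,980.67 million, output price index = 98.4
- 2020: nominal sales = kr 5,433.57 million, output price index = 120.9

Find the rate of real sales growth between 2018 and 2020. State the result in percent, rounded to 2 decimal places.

-11.21%

Real sales 2018 = 4980.67 / 0.984 = 5061.66.
Real sales 2020 = 5433.57 / 1.209 = 4494.27.
Real growth = 4494.27 / 5061.66 − 1 = -0.1121.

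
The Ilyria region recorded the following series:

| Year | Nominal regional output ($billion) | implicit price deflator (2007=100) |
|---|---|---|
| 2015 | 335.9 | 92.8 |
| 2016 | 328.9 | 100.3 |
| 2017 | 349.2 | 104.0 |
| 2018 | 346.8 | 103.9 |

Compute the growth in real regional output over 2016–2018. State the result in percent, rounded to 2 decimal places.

Real regional output 2016 = 328.9/1.003 = 327.92.
Real regional output 2018 = 346.8/1.039 = 333.78.
Change = 333.78/327.92 − 1 = 0.0179.

1.79%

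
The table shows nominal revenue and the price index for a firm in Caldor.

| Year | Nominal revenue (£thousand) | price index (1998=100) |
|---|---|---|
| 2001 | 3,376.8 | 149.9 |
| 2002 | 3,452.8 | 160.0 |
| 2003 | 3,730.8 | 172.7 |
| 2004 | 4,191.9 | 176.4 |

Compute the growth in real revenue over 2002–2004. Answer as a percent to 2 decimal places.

10.12%

Real revenue 2002 = 3452.8/1.600 = 2158.00.
Real revenue 2004 = 4191.9/1.764 = 2376.36.
Change = 2376.36/2158.00 − 1 = 0.1012.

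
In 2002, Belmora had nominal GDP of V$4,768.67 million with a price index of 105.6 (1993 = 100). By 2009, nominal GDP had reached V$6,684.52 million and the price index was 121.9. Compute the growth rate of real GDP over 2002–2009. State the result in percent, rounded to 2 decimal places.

Deflate each year: 2002 → 4768.67/1.056 = 4515.79; 2009 → 6684.52/1.219 = 5483.61.
So real GDP changed by 5483.61/4515.79 − 1 = 0.2143, i.e. 21.43%.

21.43%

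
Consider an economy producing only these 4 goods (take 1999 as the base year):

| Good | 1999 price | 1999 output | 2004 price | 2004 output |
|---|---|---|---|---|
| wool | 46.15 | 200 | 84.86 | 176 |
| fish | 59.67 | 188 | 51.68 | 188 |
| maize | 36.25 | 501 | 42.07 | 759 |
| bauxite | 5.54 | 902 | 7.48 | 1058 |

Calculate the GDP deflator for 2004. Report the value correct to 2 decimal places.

122.35

Nominal GDP 2004 = 84.86·176 + 51.68·188 + 42.07·759 + 7.48·1058 = 64496.17.
Real GDP 2004 (at 1999 prices) = 46.15·176 + 59.67·188 + 36.25·759 + 5.54·1058 = 52715.43.
Deflator = Nominal/Real × 100 = 64496.17/52715.43 × 100 = 122.348.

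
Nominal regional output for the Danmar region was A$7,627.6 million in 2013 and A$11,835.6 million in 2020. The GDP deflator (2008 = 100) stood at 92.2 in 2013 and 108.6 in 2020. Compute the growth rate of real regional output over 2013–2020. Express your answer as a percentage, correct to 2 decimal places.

Deflate each year: 2013 → 7627.6/0.922 = 8272.89; 2020 → 11835.6/1.086 = 10898.34.
So real regional output changed by 10898.34/8272.89 − 1 = 0.3174, i.e. 31.74%.

31.74%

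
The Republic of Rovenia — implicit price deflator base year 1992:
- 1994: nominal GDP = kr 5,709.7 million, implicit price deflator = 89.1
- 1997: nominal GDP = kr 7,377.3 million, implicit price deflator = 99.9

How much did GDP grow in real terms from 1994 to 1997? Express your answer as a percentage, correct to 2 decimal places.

15.24%

Real GDP 1994 = 5709.7 / 0.891 = 6408.19.
Real GDP 1997 = 7377.3 / 0.999 = 7384.68.
Real growth = 7384.68 / 6408.19 − 1 = 0.1524.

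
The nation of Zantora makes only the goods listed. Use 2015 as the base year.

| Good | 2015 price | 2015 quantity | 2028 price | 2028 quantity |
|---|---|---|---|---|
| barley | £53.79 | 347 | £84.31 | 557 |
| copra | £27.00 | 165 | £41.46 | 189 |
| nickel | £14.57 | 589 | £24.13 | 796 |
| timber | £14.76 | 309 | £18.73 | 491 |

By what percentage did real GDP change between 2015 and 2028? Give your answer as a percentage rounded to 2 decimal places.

Real GDP 2015 = Nominal GDP 2015 = 53.79·347 + 27.00·165 + 14.57·589 + 14.76·309 = 36262.70.
Real GDP 2028 (at 2015 prices) = 53.79·557 + 27.00·189 + 14.57·796 + 14.76·491 = 53908.91.
Real growth = 53908.91/36262.70 − 1 = 0.4866.

48.66%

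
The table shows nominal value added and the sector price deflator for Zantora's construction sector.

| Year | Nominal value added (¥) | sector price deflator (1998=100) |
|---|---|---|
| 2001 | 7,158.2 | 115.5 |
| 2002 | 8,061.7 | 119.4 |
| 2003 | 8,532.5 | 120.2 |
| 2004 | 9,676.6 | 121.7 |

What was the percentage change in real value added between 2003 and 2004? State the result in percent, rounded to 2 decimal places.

Real value added 2003 = 8532.5/1.202 = 7098.59.
Real value added 2004 = 9676.6/1.217 = 7951.19.
Change = 7951.19/7098.59 − 1 = 0.1201.

12.01%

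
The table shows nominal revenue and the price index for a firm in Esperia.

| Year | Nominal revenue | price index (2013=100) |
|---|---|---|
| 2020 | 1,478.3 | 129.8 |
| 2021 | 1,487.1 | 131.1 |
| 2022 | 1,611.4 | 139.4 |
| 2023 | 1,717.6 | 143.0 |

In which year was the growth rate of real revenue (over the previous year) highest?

2021: real = 1487.1/1.311 = 1134.32; growth vs 2020 (1138.91) = -0.40%.
2022: real = 1611.4/1.394 = 1155.95; growth vs 2021 (1134.32) = 1.91%.
2023: real = 1717.6/1.430 = 1201.12; growth vs 2022 (1155.95) = 3.91%.

2023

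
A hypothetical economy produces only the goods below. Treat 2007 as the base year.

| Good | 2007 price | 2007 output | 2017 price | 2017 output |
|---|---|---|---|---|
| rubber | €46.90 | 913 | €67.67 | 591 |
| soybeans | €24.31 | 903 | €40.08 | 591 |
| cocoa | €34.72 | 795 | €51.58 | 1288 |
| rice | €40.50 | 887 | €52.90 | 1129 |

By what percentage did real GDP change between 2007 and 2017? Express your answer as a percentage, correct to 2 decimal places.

3.30%

Real GDP 2007 = Nominal GDP 2007 = 46.90·913 + 24.31·903 + 34.72·795 + 40.50·887 = 128297.53.
Real GDP 2017 (at 2007 prices) = 46.90·591 + 24.31·591 + 34.72·1288 + 40.50·1129 = 132528.97.
Real growth = 132528.97/128297.53 − 1 = 0.0330.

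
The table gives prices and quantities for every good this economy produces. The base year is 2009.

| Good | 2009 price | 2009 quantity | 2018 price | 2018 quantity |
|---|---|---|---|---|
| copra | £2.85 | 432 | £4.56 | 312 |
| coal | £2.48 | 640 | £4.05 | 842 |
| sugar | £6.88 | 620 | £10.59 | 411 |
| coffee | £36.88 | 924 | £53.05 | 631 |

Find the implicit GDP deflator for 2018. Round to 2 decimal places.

146.72

Nominal GDP 2018 = 4.56·312 + 4.05·842 + 10.59·411 + 53.05·631 = 42659.86.
Real GDP 2018 (at 2009 prices) = 2.85·312 + 2.48·842 + 6.88·411 + 36.88·631 = 29076.32.
Deflator = Nominal/Real × 100 = 42659.86/29076.32 × 100 = 146.717.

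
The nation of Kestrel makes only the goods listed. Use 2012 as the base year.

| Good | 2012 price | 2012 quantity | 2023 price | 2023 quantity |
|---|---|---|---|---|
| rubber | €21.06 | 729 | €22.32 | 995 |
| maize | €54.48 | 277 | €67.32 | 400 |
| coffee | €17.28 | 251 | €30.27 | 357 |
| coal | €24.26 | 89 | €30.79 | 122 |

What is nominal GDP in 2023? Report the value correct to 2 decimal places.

€63699.17

Nominal GDP 2023 = Σ (p_2023 × q_2023) = 22.32·995 + 67.32·400 + 30.27·357 + 30.79·122 = 63699.17.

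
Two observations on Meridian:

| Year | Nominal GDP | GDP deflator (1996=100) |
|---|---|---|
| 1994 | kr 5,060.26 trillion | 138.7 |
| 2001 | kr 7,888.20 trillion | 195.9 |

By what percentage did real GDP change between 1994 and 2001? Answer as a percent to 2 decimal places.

10.37%

Real GDP 1994 = 5060.26 / 1.387 = 3648.35.
Real GDP 2001 = 7888.20 / 1.959 = 4026.65.
Real growth = 4026.65 / 3648.35 − 1 = 0.1037.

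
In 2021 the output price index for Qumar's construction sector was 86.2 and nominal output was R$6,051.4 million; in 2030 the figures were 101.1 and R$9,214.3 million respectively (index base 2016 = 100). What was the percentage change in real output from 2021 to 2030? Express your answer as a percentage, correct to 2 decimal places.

29.83%

Real output 2021 = 6051.4 / 0.862 = 7020.19.
Real output 2030 = 9214.3 / 1.011 = 9114.05.
Real growth = 9114.05 / 7020.19 − 1 = 0.2983.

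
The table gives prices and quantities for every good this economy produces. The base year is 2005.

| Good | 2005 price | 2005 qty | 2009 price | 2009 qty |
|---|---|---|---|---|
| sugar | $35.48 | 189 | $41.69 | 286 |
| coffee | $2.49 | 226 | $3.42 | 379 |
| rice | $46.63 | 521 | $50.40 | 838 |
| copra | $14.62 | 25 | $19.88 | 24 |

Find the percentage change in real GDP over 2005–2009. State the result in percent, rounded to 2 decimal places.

58.22%

Real GDP 2005 = Nominal GDP 2005 = 35.48·189 + 2.49·226 + 46.63·521 + 14.62·25 = 31928.19.
Real GDP 2009 (at 2005 prices) = 35.48·286 + 2.49·379 + 46.63·838 + 14.62·24 = 50517.81.
Real growth = 50517.81/31928.19 − 1 = 0.5822.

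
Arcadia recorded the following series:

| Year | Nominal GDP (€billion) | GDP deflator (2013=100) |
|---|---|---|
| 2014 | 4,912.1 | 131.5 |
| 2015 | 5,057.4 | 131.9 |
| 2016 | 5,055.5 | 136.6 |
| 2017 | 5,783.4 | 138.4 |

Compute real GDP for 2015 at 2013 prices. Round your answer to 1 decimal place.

€3,834.3 billion

Real GDP 2015 = 5057.4 / 1.319 = 3834.27.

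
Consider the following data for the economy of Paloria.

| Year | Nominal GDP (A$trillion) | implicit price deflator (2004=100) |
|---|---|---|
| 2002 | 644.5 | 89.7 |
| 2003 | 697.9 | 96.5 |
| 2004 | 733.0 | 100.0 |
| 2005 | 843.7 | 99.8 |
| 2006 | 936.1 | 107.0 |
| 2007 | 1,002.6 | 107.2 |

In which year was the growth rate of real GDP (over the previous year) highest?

2005

2003: real = 697.9/0.965 = 723.21; growth vs 2002 (718.51) = 0.65%.
2004: real = 733.0/1.000 = 733.00; growth vs 2003 (723.21) = 1.35%.
2005: real = 843.7/0.998 = 845.39; growth vs 2004 (733.00) = 15.33%.
2006: real = 936.1/1.070 = 874.86; growth vs 2005 (845.39) = 3.49%.
2007: real = 1002.6/1.072 = 935.26; growth vs 2006 (874.86) = 6.90%.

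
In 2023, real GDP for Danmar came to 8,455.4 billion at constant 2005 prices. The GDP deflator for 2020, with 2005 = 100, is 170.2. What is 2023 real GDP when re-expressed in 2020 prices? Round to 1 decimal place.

14,391.1 billion

Real GDP in 2020 prices = Real GDP in 2005 prices × (P_2020/P_2005) = 8455.4 × 1.702 = 14391.09.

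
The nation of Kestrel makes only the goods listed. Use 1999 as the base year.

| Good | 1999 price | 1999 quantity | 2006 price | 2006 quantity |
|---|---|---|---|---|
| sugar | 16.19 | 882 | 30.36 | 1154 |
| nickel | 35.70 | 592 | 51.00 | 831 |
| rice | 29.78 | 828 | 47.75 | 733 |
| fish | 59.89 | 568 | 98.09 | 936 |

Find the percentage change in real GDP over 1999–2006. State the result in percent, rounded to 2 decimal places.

34.17%

Real GDP 1999 = Nominal GDP 1999 = 16.19·882 + 35.70·592 + 29.78·828 + 59.89·568 = 94089.34.
Real GDP 2006 (at 1999 prices) = 16.19·1154 + 35.70·831 + 29.78·733 + 59.89·936 = 126235.74.
Real growth = 126235.74/94089.34 − 1 = 0.3417.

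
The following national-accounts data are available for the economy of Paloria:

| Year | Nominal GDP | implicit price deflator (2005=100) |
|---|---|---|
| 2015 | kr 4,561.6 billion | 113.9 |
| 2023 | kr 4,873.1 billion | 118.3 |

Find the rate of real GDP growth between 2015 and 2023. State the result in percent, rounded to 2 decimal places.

Deflate each year: 2015 → 4561.6/1.139 = 4004.92; 2023 → 4873.1/1.183 = 4119.27.
So real GDP changed by 4119.27/4004.92 − 1 = 0.0286, i.e. 2.86%.

2.86%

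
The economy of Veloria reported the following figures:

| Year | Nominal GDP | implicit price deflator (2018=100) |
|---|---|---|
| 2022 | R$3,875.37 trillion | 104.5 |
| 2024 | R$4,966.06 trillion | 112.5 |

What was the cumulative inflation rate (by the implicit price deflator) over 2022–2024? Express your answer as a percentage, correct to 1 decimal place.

Price-level change = 112.5 / 104.5 − 1 = 0.0766.

7.7%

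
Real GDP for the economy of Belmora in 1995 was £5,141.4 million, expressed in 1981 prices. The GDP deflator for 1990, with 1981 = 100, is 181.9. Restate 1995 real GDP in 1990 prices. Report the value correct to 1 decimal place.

Real GDP in 1990 prices = Real GDP in 1981 prices × (P_1990/P_1981) = 5141.4 × 1.819 = 9352.21.

£9,352.2 million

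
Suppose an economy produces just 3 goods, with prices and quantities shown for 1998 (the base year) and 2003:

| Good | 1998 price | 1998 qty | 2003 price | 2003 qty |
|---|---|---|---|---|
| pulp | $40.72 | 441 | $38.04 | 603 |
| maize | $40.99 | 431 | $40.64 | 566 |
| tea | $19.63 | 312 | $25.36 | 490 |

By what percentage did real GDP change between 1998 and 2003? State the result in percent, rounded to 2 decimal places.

37.42%

Real GDP 1998 = Nominal GDP 1998 = 40.72·441 + 40.99·431 + 19.63·312 = 41748.77.
Real GDP 2003 (at 1998 prices) = 40.72·603 + 40.99·566 + 19.63·490 = 57373.20.
Real growth = 57373.20/41748.77 − 1 = 0.3742.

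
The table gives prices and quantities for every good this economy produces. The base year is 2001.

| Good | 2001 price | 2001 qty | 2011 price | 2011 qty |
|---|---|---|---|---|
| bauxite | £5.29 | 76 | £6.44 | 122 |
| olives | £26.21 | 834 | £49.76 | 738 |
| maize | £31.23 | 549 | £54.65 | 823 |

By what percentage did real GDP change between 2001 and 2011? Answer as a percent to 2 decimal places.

15.95%

Real GDP 2001 = Nominal GDP 2001 = 5.29·76 + 26.21·834 + 31.23·549 = 39406.45.
Real GDP 2011 (at 2001 prices) = 5.29·122 + 26.21·738 + 31.23·823 = 45690.65.
Real growth = 45690.65/39406.45 − 1 = 0.1595.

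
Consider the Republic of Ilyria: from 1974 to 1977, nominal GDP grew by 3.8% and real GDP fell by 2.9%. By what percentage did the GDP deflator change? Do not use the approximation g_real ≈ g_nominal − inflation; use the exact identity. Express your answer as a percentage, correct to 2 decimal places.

(1 + g_nom) = (1 + g_real)(1 + π), so π = 1.0380 / 0.9710 − 1 = 0.06900.

6.90%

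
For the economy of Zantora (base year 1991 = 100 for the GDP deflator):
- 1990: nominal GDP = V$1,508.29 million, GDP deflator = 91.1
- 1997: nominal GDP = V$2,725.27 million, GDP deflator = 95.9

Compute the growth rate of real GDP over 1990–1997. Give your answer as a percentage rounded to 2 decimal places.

Real GDP 1990 = 1508.29 / 0.911 = 1655.64.
Real GDP 1997 = 2725.27 / 0.959 = 2841.78.
Real growth = 2841.78 / 1655.64 − 1 = 0.7164.

71.64%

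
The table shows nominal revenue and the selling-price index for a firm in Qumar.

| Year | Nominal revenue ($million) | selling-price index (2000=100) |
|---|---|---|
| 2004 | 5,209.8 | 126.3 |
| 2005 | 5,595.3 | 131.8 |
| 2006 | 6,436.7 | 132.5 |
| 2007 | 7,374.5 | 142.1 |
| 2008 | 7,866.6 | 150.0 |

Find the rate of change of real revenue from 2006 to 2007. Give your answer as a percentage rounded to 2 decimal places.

Real revenue 2006 = 6436.7/1.325 = 4857.89.
Real revenue 2007 = 7374.5/1.421 = 5189.66.
Change = 5189.66/4857.89 − 1 = 0.0683.

6.83%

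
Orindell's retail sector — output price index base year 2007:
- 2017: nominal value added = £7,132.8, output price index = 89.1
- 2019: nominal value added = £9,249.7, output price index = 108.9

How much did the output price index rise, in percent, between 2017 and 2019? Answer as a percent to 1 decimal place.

22.2%

Price-level change = 108.9 / 89.1 − 1 = 0.2222.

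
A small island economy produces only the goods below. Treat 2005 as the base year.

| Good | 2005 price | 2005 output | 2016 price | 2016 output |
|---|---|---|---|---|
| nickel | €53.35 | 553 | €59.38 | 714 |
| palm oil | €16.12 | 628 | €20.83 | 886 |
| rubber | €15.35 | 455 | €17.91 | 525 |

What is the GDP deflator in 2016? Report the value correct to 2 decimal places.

Nominal GDP 2016 = 59.38·714 + 20.83·886 + 17.91·525 = 70255.45.
Real GDP 2016 (at 2005 prices) = 53.35·714 + 16.12·886 + 15.35·525 = 60432.97.
Deflator = Nominal/Real × 100 = 70255.45/60432.97 × 100 = 116.254.

116.25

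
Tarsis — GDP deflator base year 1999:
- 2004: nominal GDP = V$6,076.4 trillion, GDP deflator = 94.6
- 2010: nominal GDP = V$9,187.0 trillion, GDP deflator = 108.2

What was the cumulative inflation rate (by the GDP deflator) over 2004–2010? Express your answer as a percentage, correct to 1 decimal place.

Price-level change = 108.2 / 94.6 − 1 = 0.1438.

14.4%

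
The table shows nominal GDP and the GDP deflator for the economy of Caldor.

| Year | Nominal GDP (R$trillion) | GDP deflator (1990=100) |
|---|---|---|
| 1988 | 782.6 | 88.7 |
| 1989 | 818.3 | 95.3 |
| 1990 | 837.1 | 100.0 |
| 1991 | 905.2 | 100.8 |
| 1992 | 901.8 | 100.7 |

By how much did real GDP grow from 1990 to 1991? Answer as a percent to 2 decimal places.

7.28%

Real GDP 1990 = 837.1/1.000 = 837.10.
Real GDP 1991 = 905.2/1.008 = 898.02.
Change = 898.02/837.10 − 1 = 0.0728.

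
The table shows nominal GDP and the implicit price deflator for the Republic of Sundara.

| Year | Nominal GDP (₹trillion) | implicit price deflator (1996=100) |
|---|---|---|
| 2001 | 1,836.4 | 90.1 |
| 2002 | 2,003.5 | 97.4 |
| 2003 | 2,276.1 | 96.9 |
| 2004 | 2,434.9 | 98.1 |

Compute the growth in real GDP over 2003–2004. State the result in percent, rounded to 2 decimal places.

Real GDP 2003 = 2276.1/0.969 = 2348.92.
Real GDP 2004 = 2434.9/0.981 = 2482.06.
Change = 2482.06/2348.92 − 1 = 0.0567.

5.67%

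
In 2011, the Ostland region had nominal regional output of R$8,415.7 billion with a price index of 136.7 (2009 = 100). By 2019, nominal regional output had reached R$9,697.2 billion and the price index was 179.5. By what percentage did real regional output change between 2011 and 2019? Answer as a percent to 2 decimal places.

Deflate each year: 2011 → 8415.7/1.367 = 6156.33; 2019 → 9697.2/1.795 = 5402.34.
So real regional output changed by 5402.34/6156.33 − 1 = -0.1225, i.e. -12.25%.

-12.25%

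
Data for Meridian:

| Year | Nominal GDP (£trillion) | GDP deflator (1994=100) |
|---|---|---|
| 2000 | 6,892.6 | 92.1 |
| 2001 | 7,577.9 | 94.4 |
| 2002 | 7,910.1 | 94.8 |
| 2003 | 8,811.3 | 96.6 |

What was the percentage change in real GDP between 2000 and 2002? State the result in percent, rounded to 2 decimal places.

11.49%

Real GDP 2000 = 6892.6/0.921 = 7483.82.
Real GDP 2002 = 7910.1/0.948 = 8343.99.
Change = 8343.99/7483.82 − 1 = 0.1149.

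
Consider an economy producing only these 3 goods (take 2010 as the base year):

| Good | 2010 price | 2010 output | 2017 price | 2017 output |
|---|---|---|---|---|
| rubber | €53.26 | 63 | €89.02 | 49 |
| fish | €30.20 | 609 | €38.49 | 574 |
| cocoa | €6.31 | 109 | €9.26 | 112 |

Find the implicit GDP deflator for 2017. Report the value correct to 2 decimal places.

133.13

Nominal GDP 2017 = 89.02·49 + 38.49·574 + 9.26·112 = 27492.36.
Real GDP 2017 (at 2010 prices) = 53.26·49 + 30.20·574 + 6.31·112 = 20651.26.
Deflator = Nominal/Real × 100 = 27492.36/20651.26 × 100 = 133.127.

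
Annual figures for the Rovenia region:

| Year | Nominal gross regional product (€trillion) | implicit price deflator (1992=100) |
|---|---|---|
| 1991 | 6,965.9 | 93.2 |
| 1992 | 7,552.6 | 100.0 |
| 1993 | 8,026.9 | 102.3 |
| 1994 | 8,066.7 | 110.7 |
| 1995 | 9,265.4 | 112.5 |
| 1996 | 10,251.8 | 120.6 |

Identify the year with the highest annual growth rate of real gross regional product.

1995

1992: real = 7552.6/1.000 = 7552.60; growth vs 1991 (7474.14) = 1.05%.
1993: real = 8026.9/1.023 = 7846.43; growth vs 1992 (7552.60) = 3.89%.
1994: real = 8066.7/1.107 = 7286.99; growth vs 1993 (7846.43) = -7.13%.
1995: real = 9265.4/1.125 = 8235.91; growth vs 1994 (7286.99) = 13.02%.
1996: real = 10251.8/1.206 = 8500.66; growth vs 1995 (8235.91) = 3.21%.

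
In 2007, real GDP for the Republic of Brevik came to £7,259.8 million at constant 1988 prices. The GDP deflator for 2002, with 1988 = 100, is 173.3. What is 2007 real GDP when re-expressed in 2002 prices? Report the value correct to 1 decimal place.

£12,581.2 million

Real GDP in 2002 prices = Real GDP in 1988 prices × (P_2002/P_1988) = 7259.8 × 1.733 = 12581.23.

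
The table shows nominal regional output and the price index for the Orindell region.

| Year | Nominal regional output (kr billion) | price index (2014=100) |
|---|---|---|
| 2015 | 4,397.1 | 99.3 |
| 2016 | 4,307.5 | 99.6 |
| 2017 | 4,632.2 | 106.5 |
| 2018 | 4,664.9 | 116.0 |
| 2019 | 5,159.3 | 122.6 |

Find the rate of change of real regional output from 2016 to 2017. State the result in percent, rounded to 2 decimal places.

Real regional output 2016 = 4307.5/0.996 = 4324.80.
Real regional output 2017 = 4632.2/1.065 = 4349.48.
Change = 4349.48/4324.80 − 1 = 0.0057.

0.57%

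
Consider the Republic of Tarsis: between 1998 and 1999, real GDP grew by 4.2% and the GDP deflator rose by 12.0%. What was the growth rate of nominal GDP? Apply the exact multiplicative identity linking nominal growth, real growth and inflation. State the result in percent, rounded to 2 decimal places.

(1 + g_nom) = (1 + g_real)(1 + π) = 1.0420 × 1.1200 = 1.16704.

16.70%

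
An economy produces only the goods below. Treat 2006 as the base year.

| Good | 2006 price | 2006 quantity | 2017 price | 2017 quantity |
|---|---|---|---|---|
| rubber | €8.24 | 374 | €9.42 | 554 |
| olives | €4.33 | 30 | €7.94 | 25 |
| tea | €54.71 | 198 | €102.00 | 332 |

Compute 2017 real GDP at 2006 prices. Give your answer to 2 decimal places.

Real GDP 2017 = Σ (p_2006 × q_2017) = 8.24·554 + 4.33·25 + 54.71·332 = 22836.93.

€22836.93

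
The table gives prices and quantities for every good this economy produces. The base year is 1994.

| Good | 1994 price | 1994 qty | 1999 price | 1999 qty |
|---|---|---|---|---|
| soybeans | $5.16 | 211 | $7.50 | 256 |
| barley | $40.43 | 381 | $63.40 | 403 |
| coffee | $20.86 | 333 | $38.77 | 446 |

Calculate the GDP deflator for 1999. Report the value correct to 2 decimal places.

Nominal GDP 1999 = 7.50·256 + 63.40·403 + 38.77·446 = 44761.62.
Real GDP 1999 (at 1994 prices) = 5.16·256 + 40.43·403 + 20.86·446 = 26917.81.
Deflator = Nominal/Real × 100 = 44761.62/26917.81 × 100 = 166.290.

166.29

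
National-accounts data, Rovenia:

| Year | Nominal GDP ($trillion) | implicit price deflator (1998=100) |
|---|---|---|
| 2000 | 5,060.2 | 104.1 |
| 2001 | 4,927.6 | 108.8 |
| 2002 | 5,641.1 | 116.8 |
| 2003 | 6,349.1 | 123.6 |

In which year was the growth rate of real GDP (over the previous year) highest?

2001: real = 4927.6/1.088 = 4529.04; growth vs 2000 (4860.90) = -6.83%.
2002: real = 5641.1/1.168 = 4829.71; growth vs 2001 (4529.04) = 6.64%.
2003: real = 6349.1/1.236 = 5136.81; growth vs 2002 (4829.71) = 6.36%.

2002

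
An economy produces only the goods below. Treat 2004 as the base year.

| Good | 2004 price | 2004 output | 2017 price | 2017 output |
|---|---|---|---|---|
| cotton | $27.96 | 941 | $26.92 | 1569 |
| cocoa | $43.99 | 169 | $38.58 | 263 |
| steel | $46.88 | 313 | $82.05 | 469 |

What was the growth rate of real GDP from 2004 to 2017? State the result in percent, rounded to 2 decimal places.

59.91%

Real GDP 2004 = Nominal GDP 2004 = 27.96·941 + 43.99·169 + 46.88·313 = 48418.11.
Real GDP 2017 (at 2004 prices) = 27.96·1569 + 43.99·263 + 46.88·469 = 77425.33.
Real growth = 77425.33/48418.11 − 1 = 0.5991.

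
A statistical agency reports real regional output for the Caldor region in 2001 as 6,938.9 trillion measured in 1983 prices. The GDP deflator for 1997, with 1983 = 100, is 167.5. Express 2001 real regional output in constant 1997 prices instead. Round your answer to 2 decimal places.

11,622.66 trillion

Real regional output in 1997 prices = Real regional output in 1983 prices × (P_1997/P_1983) = 6938.9 × 1.675 = 11622.66.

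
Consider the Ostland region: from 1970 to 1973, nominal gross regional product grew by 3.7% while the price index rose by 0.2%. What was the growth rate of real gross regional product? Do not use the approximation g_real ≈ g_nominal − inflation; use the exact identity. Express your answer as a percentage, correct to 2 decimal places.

3.49%

(1 + g_nom) = (1 + g_real)(1 + π), so g_real = 1.0370 / 1.0020 − 1 = 0.03493.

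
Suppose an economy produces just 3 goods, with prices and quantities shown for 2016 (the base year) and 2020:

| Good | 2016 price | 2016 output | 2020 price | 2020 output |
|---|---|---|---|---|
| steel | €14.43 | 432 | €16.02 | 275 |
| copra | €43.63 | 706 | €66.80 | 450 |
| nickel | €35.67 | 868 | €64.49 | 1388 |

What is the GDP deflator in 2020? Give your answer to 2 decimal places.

Nominal GDP 2020 = 16.02·275 + 66.80·450 + 64.49·1388 = 123977.62.
Real GDP 2020 (at 2016 prices) = 14.43·275 + 43.63·450 + 35.67·1388 = 73111.71.
Deflator = Nominal/Real × 100 = 123977.62/73111.71 × 100 = 169.573.

169.57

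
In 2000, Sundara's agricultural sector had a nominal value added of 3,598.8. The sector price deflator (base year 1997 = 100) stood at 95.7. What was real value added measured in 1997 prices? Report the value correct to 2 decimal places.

3,760.50

Real value added = Nominal / (sector price deflator/100) = 3598.8 / 0.957 = 3760.50.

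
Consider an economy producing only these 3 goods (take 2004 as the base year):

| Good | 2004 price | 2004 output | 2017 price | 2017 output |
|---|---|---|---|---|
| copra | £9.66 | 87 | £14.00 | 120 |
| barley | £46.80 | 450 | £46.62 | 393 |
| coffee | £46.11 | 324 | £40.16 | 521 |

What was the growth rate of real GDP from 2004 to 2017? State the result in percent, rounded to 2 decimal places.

18.28%

Real GDP 2004 = Nominal GDP 2004 = 9.66·87 + 46.80·450 + 46.11·324 = 36840.06.
Real GDP 2017 (at 2004 prices) = 9.66·120 + 46.80·393 + 46.11·521 = 43574.91.
Real growth = 43574.91/36840.06 − 1 = 0.1828.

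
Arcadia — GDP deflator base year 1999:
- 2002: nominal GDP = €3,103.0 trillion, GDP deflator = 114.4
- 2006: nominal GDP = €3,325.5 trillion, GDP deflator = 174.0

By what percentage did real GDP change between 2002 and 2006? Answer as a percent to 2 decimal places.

-29.54%

Deflate each year: 2002 → 3103.0/1.144 = 2712.41; 2006 → 3325.5/1.740 = 1911.21.
So real GDP changed by 1911.21/2712.41 − 1 = -0.2954, i.e. -29.54%.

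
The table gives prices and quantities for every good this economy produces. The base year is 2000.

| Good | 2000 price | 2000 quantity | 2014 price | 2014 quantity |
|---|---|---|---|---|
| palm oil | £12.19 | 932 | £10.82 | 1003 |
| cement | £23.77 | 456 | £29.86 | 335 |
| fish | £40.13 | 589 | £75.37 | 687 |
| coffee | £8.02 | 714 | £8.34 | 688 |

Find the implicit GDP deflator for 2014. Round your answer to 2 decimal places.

Nominal GDP 2014 = 10.82·1003 + 29.86·335 + 75.37·687 + 8.34·688 = 78372.67.
Real GDP 2014 (at 2000 prices) = 12.19·1003 + 23.77·335 + 40.13·687 + 8.02·688 = 53276.59.
Deflator = Nominal/Real × 100 = 78372.67/53276.59 × 100 = 147.105.

147.11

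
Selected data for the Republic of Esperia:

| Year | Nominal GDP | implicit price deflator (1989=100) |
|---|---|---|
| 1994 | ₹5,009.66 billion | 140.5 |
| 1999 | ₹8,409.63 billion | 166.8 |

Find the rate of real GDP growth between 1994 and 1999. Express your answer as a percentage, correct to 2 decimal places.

41.40%

Deflate each year: 1994 → 5009.66/1.405 = 3565.59; 1999 → 8409.63/1.668 = 5041.74.
So real GDP changed by 5041.74/3565.59 − 1 = 0.4140, i.e. 41.40%.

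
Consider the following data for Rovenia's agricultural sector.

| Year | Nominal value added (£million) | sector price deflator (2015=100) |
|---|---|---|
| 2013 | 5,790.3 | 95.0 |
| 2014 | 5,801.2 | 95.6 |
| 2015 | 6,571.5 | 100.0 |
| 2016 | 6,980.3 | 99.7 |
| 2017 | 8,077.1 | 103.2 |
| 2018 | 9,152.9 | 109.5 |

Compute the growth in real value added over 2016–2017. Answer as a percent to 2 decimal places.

11.79%

Real value added 2016 = 6980.3/0.997 = 7001.30.
Real value added 2017 = 8077.1/1.032 = 7826.65.
Change = 7826.65/7001.30 − 1 = 0.1179.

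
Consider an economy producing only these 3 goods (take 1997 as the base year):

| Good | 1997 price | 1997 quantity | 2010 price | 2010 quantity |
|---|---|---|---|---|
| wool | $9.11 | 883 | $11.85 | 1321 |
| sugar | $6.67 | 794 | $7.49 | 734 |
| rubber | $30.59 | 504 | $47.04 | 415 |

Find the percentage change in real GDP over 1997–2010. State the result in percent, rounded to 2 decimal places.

3.02%

Real GDP 1997 = Nominal GDP 1997 = 9.11·883 + 6.67·794 + 30.59·504 = 28757.47.
Real GDP 2010 (at 1997 prices) = 9.11·1321 + 6.67·734 + 30.59·415 = 29624.94.
Real growth = 29624.94/28757.47 − 1 = 0.0302.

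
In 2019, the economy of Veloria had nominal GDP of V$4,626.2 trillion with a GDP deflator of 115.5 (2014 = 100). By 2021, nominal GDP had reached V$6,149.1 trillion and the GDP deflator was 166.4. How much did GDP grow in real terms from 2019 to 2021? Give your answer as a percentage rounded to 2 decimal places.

-7.74%

Real GDP 2019 = 4626.2 / 1.155 = 4005.37.
Real GDP 2021 = 6149.1 / 1.664 = 3695.37.
Real growth = 3695.37 / 4005.37 − 1 = -0.0774.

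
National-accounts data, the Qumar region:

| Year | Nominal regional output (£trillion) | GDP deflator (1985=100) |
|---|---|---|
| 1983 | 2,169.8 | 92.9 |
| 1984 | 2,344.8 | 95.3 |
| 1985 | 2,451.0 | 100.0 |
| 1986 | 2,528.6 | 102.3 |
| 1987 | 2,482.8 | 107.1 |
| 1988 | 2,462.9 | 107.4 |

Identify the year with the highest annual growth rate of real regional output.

1984: real = 2344.8/0.953 = 2460.44; growth vs 1983 (2335.63) = 5.34%.
1985: real = 2451.0/1.000 = 2451.00; growth vs 1984 (2460.44) = -0.38%.
1986: real = 2528.6/1.023 = 2471.75; growth vs 1985 (2451.00) = 0.85%.
1987: real = 2482.8/1.071 = 2318.21; growth vs 1986 (2471.75) = -6.21%.
1988: real = 2462.9/1.074 = 2293.20; growth vs 1987 (2318.21) = -1.08%.

1984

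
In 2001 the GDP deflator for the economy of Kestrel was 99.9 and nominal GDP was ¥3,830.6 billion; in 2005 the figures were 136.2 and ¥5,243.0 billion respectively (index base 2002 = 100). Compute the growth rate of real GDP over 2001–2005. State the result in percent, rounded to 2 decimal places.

Deflate each year: 2001 → 3830.6/0.999 = 3834.43; 2005 → 5243.0/1.362 = 3849.49.
So real GDP changed by 3849.49/3834.43 − 1 = 0.0039, i.e. 0.39%.

0.39%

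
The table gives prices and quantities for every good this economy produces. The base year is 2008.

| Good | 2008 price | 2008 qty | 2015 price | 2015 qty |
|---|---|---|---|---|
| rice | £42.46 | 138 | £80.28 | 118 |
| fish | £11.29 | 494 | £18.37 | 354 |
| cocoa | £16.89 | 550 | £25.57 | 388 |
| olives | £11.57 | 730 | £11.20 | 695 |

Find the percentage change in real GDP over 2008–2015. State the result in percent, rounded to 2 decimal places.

Real GDP 2008 = Nominal GDP 2008 = 42.46·138 + 11.29·494 + 16.89·550 + 11.57·730 = 29172.34.
Real GDP 2015 (at 2008 prices) = 42.46·118 + 11.29·354 + 16.89·388 + 11.57·695 = 23601.41.
Real growth = 23601.41/29172.34 − 1 = -0.1910.

-19.10%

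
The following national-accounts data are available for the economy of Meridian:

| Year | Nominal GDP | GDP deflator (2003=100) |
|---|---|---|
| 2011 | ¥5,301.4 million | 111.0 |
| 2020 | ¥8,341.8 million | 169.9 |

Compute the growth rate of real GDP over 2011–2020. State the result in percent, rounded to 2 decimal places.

2.80%

Real GDP 2011 = 5301.4 / 1.110 = 4776.04.
Real GDP 2020 = 8341.8 / 1.699 = 4909.83.
Real growth = 4909.83 / 4776.04 − 1 = 0.0280.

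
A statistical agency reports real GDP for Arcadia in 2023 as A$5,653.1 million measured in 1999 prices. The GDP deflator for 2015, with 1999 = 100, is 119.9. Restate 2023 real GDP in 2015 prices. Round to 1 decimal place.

Real GDP in 2015 prices = Real GDP in 1999 prices × (P_2015/P_1999) = 5653.1 × 1.199 = 6778.07.

A$6,778.1 million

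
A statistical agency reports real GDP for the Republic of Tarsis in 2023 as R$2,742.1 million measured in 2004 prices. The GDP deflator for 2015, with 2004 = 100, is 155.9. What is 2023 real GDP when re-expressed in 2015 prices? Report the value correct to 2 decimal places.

R$4,274.93 million

Real GDP in 2015 prices = Real GDP in 2004 prices × (P_2015/P_2004) = 2742.1 × 1.559 = 4274.93.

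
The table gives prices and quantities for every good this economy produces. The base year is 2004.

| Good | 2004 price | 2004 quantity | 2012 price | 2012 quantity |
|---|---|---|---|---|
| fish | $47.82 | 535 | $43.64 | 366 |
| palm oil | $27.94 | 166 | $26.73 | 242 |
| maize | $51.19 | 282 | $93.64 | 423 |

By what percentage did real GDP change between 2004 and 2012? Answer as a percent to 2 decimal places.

2.82%

Real GDP 2004 = Nominal GDP 2004 = 47.82·535 + 27.94·166 + 51.19·282 = 44657.32.
Real GDP 2012 (at 2004 prices) = 47.82·366 + 27.94·242 + 51.19·423 = 45916.97.
Real growth = 45916.97/44657.32 − 1 = 0.0282.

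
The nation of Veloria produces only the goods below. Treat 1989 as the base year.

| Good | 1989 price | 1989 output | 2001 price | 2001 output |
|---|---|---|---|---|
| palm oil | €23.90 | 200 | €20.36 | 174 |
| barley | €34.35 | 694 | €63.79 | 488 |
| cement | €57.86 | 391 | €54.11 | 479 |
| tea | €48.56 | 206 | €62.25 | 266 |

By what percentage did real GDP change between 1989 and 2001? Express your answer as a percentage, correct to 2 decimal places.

0.50%

Real GDP 1989 = Nominal GDP 1989 = 23.90·200 + 34.35·694 + 57.86·391 + 48.56·206 = 61245.52.
Real GDP 2001 (at 1989 prices) = 23.90·174 + 34.35·488 + 57.86·479 + 48.56·266 = 61553.30.
Real growth = 61553.30/61245.52 − 1 = 0.0050.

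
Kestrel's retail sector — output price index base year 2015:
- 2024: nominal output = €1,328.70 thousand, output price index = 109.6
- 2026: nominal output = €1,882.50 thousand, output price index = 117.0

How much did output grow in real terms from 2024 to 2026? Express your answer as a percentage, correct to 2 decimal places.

32.72%

Deflate each year: 2024 → 1328.70/1.096 = 1212.32; 2026 → 1882.50/1.170 = 1608.97.
So real output changed by 1608.97/1212.32 − 1 = 0.3272, i.e. 32.72%.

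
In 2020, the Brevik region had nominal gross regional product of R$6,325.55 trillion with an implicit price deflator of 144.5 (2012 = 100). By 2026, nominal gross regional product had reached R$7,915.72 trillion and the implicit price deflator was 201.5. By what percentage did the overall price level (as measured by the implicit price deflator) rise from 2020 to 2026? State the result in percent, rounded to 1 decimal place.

Price-level change = 201.5 / 144.5 − 1 = 0.3945.

39.4%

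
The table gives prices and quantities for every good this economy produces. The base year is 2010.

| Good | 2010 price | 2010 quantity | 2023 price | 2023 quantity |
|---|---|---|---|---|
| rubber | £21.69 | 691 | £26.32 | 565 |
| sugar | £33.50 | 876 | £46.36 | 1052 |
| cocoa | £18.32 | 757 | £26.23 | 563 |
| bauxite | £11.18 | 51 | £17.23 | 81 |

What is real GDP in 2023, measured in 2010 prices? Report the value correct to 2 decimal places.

Real GDP 2023 = Σ (p_2010 × q_2023) = 21.69·565 + 33.50·1052 + 18.32·563 + 11.18·81 = 58716.59.

£58716.59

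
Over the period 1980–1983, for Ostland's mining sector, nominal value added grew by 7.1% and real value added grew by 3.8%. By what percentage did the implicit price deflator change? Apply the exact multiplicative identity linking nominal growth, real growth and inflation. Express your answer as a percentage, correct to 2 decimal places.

(1 + g_nom) = (1 + g_real)(1 + π), so π = 1.0710 / 1.0380 − 1 = 0.03179.

3.18%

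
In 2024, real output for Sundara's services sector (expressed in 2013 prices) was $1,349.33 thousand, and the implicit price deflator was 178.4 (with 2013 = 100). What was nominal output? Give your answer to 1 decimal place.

$2,407.2 thousand

Nominal output = Real × (implicit price deflator/100) = 1349.33 × 1.784 = 2407.20.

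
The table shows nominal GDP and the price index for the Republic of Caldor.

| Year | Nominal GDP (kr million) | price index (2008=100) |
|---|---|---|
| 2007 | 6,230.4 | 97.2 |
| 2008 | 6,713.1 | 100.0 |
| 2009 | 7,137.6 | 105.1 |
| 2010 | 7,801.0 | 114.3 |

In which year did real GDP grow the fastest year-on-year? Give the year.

2008: real = 6713.1/1.000 = 6713.10; growth vs 2007 (6409.88) = 4.73%.
2009: real = 7137.6/1.051 = 6791.25; growth vs 2008 (6713.10) = 1.16%.
2010: real = 7801.0/1.143 = 6825.02; growth vs 2009 (6791.25) = 0.50%.

2008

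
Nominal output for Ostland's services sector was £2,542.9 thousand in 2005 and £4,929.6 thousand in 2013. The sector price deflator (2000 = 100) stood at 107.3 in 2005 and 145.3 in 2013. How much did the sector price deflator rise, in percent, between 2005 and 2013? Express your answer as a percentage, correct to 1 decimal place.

35.4%

Price-level change = 145.3 / 107.3 − 1 = 0.3541.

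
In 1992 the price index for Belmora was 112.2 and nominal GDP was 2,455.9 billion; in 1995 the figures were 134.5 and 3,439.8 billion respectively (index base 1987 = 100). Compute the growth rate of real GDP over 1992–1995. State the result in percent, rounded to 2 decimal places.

16.84%

Real GDP 1992 = 2455.9 / 1.122 = 2188.86.
Real GDP 1995 = 3439.8 / 1.345 = 2557.47.
Real growth = 2557.47 / 2188.86 − 1 = 0.1684.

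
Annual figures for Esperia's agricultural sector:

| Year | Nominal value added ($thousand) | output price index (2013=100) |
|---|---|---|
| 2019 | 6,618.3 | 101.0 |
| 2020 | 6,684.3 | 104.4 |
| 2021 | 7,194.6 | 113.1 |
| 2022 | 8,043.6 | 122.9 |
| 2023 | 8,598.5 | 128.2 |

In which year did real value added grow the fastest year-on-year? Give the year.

2020: real = 6684.3/1.044 = 6402.59; growth vs 2019 (6552.77) = -2.29%.
2021: real = 7194.6/1.131 = 6361.27; growth vs 2020 (6402.59) = -0.65%.
2022: real = 8043.6/1.229 = 6544.83; growth vs 2021 (6361.27) = 2.89%.
2023: real = 8598.5/1.282 = 6707.10; growth vs 2022 (6544.83) = 2.48%.

2022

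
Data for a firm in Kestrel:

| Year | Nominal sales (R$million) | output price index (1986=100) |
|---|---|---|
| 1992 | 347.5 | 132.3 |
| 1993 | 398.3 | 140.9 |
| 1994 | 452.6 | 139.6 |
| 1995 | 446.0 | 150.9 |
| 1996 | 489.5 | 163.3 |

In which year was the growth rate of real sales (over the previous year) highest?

1994

1993: real = 398.3/1.409 = 282.68; growth vs 1992 (262.66) = 7.62%.
1994: real = 452.6/1.396 = 324.21; growth vs 1993 (282.68) = 14.69%.
1995: real = 446.0/1.509 = 295.56; growth vs 1994 (324.21) = -8.84%.
1996: real = 489.5/1.633 = 299.76; growth vs 1995 (295.56) = 1.42%.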